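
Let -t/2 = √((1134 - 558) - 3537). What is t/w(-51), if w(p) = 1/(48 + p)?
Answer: 18*I*√329 ≈ 326.49*I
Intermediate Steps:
t = -6*I*√329 (t = -2*√((1134 - 558) - 3537) = -2*√(576 - 3537) = -6*I*√329 ≈ -108.83*I)
t/w(-51) = (-6*I*√329)/(1/(48 - 51)) = (-6*I*√329)/(1/(-3)) = (-6*I*√329)/(-⅓) = -6*I*√329*(-3) = 18*I*√329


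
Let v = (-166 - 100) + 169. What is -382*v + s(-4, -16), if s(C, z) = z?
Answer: 37038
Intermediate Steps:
v = -97 (v = -266 + 169 = -97)
-382*v + s(-4, -16) = -382*(-97) - 16 = 37054 - 16 = 37038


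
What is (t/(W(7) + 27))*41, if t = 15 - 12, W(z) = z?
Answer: 123/34 ≈ 3.6176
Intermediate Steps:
t = 3
(t/(W(7) + 27))*41 = (3/(7 + 27))*41 = (3/34)*41 = 123/34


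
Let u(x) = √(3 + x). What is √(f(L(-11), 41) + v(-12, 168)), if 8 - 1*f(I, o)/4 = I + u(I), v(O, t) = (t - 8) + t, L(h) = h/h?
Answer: 2*√87 ≈ 18.655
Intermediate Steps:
L(h) = 1
v(O, t) = -8 + 2*t (v(O, t) = (-8 + t) + t = -8 + 2*t)
f(I, o) = 32 - 4*I - 4*√(3 + I) (f(I, o) = 32 - 4*(I + √(3 + I)) = 32 + (-4*I - 4*√(3 + I)) = 32 - 4*I - 4*√(3 + I))
√(f(L(-11), 41) + v(-12, 168)) = √((32 - 4*1 - 4*√(3 + 1)) + (-8 + 2*168)) = √((32 - 4 - 4*√4) + (-8 + 336)) = √((32 - 4 - 4*2) + 328) = √((32 - 4 - 8) + 328) = √(20 + 328) = √348 = 2*√87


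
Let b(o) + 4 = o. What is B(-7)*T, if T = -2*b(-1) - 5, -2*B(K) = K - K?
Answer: 0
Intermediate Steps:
B(K) = 0 (B(K) = -(K - K)/2 = -½*0 = 0)
b(o) = -4 + o
T = 5 (T = -2*(-4 - 1) - 5 = -2*(-5) - 5 = 10 - 5 = 5)
B(-7)*T = 0*5 = 0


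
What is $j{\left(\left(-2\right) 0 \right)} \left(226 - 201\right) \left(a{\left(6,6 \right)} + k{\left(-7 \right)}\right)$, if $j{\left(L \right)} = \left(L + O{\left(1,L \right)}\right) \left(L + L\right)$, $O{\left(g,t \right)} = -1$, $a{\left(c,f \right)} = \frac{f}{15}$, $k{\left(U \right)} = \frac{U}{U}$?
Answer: $0$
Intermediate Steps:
$k{\left(U \right)} = 1$
$a{\left(c,f \right)} = \frac{f}{15}$ ($a{\left(c,f \right)} = f \frac{1}{15} = \frac{f}{15}$)
$j{\left(L \right)} = 2 L \left(-1 + L\right)$ ($j{\left(L \right)} = \left(L - 1\right) \left(L + L\right) = \left(-1 + L\right) 2 L = 2 L \left(-1 + L\right)$)
$j{\left(\left(-2\right) 0 \right)} \left(226 - 201\right) \left(a{\left(6,6 \right)} + k{\left(-7 \right)}\right) = 2 \left(\left(-2\right) 0\right) \left(-1 - 0\right) \left(226 - 201\right) \left(\frac{1}{15} \cdot 6 + 1\right) = 2 \cdot 0 \left(-1 + 0\right) 25 \left(\frac{2}{5} + 1\right) = 2 \cdot 0 \left(-1\right) 25 \cdot \frac{7}{5} = 0 \cdot 35 = 0$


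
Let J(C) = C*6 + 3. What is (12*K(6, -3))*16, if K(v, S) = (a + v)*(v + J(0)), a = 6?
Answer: 20736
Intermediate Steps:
J(C) = 3 + 6*C (J(C) = 6*C + 3 = 3 + 6*C)
K(v, S) = (3 + v)*(6 + v) (K(v, S) = (6 + v)*(v + (3 + 6*0)) = (6 + v)*(v + (3 + 0)) = (6 + v)*(v + 3) = (6 + v)*(3 + v) = (3 + v)*(6 + v))
(12*K(6, -3))*16 = (12*(18 + 6² + 9*6))*16 = (12*(18 + 36 + 54))*16 = (12*108)*16 = 1296*16 = 20736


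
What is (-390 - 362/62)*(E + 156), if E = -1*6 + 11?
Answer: -1975631/31 ≈ -63730.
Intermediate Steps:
E = 5 (E = -6 + 11 = 5)
(-390 - 362/62)*(E + 156) = (-390 - 362/62)*(5 + 156) = (-390 - 362*1/62)*161 = (-390 - 181/31)*161 = -12271/31*161 = -1975631/31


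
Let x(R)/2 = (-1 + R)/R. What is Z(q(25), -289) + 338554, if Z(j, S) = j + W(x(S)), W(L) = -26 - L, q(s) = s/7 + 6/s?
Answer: 17121144863/50575 ≈ 3.3853e+5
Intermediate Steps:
x(R) = 2*(-1 + R)/R (x(R) = 2*((-1 + R)/R) = 2*(-1 + R)/R)
q(s) = 6/s + s/7 (q(s) = s*(⅐) + 6/s = s/7 + 6/s = 6/s + s/7)
Z(j, S) = -28 + j + 2/S (Z(j, S) = j + (-26 - (2 - 2/S)) = j + (-26 + (-2 + 2/S)) = j + (-28 + 2/S) = -28 + j + 2/S)
Z(q(25), -289) + 338554 = (-28 + (6/25 + (⅐)*25) + 2/(-289)) + 338554 = (-28 + (6*(1/25) + 25/7) + 2*(-1/289)) + 338554 = (-28 + (6/25 + 25/7) - 2/289) + 338554 = (-28 + 667/175 - 2/289) + 338554 = -1223687/50575 + 338554 = 17121144863/50575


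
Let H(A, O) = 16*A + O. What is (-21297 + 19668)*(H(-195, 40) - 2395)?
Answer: 8918775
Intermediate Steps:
H(A, O) = O + 16*A
(-21297 + 19668)*(H(-195, 40) - 2395) = (-21297 + 19668)*((40 + 16*(-195)) - 2395) = -1629*((40 - 3120) - 2395) = -1629*(-3080 - 2395) = -1629*(-5475) = 8918775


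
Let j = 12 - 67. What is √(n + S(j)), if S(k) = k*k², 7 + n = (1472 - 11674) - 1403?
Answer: I*√177987 ≈ 421.89*I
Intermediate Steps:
n = -11612 (n = -7 + ((1472 - 11674) - 1403) = -7 + (-10202 - 1403) = -7 - 11605 = -11612)
j = -55
S(k) = k³
√(n + S(j)) = √(-11612 + (-55)³) = √(-11612 - 166375) = √(-177987) = I*√177987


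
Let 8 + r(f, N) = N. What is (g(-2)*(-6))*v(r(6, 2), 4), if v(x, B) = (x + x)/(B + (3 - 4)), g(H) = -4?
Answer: -96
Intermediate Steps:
r(f, N) = -8 + N
v(x, B) = 2*x/(-1 + B) (v(x, B) = (2*x)/(B - 1) = (2*x)/(-1 + B) = 2*x/(-1 + B))
(g(-2)*(-6))*v(r(6, 2), 4) = (-4*(-6))*(2*(-8 + 2)/(-1 + 4)) = 24*(2*(-6)/3) = 24*(2*(-6)*(⅓)) = 24*(-4) = -96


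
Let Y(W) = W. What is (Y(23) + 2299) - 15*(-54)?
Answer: 3132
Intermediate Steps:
(Y(23) + 2299) - 15*(-54) = (23 + 2299) - 15*(-54) = 2322 + 810 = 3132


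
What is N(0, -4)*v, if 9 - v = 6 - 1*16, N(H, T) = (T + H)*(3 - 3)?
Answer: 0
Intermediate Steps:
N(H, T) = 0 (N(H, T) = (H + T)*0 = 0)
v = 19 (v = 9 - (6 - 1*16) = 9 - (6 - 16) = 9 - 1*(-10) = 9 + 10 = 19)
N(0, -4)*v = 0*19 = 0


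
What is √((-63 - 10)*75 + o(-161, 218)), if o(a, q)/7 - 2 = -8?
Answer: 3*I*√613 ≈ 74.276*I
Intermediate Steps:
o(a, q) = -42 (o(a, q) = 14 + 7*(-8) = 14 - 56 = -42)
√((-63 - 10)*75 + o(-161, 218)) = √((-63 - 10)*75 - 42) = √(-73*75 - 42) = √(-5475 - 42) = √(-5517) = 3*I*√613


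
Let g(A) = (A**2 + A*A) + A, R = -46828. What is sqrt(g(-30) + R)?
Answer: I*sqrt(45058) ≈ 212.27*I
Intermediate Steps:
g(A) = A + 2*A**2 (g(A) = (A**2 + A**2) + A = 2*A**2 + A = A + 2*A**2)
sqrt(g(-30) + R) = sqrt(-30*(1 + 2*(-30)) - 46828) = sqrt(-30*(1 - 60) - 46828) = sqrt(-30*(-59) - 46828) = sqrt(1770 - 46828) = sqrt(-45058) = I*sqrt(45058)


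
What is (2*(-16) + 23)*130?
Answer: -1170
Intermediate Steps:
(2*(-16) + 23)*130 = (-32 + 23)*130 = -9*130 = -1170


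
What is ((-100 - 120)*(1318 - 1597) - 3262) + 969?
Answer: 59087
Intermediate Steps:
((-100 - 120)*(1318 - 1597) - 3262) + 969 = (-220*(-279) - 3262) + 969 = (61380 - 3262) + 969 = 58118 + 969 = 59087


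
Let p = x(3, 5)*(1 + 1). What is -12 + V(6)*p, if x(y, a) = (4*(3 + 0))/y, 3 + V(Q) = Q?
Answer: 12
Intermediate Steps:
V(Q) = -3 + Q
x(y, a) = 12/y (x(y, a) = (4*3)/y = 12/y)
p = 8 (p = (12/3)*(1 + 1) = (12*(⅓))*2 = 4*2 = 8)
-12 + V(6)*p = -12 + (-3 + 6)*8 = -12 + 3*8 = -12 + 24 = 12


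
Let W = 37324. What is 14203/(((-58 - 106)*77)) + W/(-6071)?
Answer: -79650555/10952084 ≈ -7.2726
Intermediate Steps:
14203/(((-58 - 106)*77)) + W/(-6071) = 14203/(((-58 - 106)*77)) + 37324/(-6071) = 14203/((-164*77)) + 37324*(-1/6071) = 14203/(-12628) - 37324/6071 = 14203*(-1/12628) - 37324/6071 = -2029/1804 - 37324/6071 = -79650555/10952084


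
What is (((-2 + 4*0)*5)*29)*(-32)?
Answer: 9280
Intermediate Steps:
(((-2 + 4*0)*5)*29)*(-32) = (((-2 + 0)*5)*29)*(-32) = (-2*5*29)*(-32) = -10*29*(-32) = -290*(-32) = 9280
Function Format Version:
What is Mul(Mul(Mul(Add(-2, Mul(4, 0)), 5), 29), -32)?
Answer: 9280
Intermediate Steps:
Mul(Mul(Mul(Add(-2, Mul(4, 0)), 5), 29), -32) = Mul(Mul(Mul(Add(-2, 0), 5), 29), -32) = Mul(Mul(Mul(-2, 5), 29), -32) = Mul(Mul(-10, 29), -32) = Mul(-290, -32) = 9280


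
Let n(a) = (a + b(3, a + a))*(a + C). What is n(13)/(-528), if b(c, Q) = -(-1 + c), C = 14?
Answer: -9/16 ≈ -0.56250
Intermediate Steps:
b(c, Q) = 1 - c
n(a) = (-2 + a)*(14 + a) (n(a) = (a + (1 - 1*3))*(a + 14) = (a + (1 - 3))*(14 + a) = (a - 2)*(14 + a) = (-2 + a)*(14 + a))
n(13)/(-528) = (-28 + 13² + 12*13)/(-528) = (-28 + 169 + 156)*(-1/528) = 297*(-1/528) = -9/16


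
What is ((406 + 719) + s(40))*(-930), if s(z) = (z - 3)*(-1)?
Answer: -1011840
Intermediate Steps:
s(z) = 3 - z (s(z) = (-3 + z)*(-1) = 3 - z)
((406 + 719) + s(40))*(-930) = ((406 + 719) + (3 - 1*40))*(-930) = (1125 + (3 - 40))*(-930) = (1125 - 37)*(-930) = 1088*(-930) = -1011840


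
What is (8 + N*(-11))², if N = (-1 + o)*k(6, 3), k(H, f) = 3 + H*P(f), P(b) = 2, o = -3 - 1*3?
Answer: 1352569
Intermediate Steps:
o = -6 (o = -3 - 3 = -6)
k(H, f) = 3 + 2*H (k(H, f) = 3 + H*2 = 3 + 2*H)
N = -105 (N = (-1 - 6)*(3 + 2*6) = -7*(3 + 12) = -7*15 = -105)
(8 + N*(-11))² = (8 - 105*(-11))² = (8 + 1155)² = 1163² = 1352569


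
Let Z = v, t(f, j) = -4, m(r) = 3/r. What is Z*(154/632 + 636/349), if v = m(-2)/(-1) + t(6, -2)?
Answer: -1139245/220568 ≈ -5.1651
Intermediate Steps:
v = -5/2 (v = (3/(-2))/(-1) - 4 = (3*(-1/2))*(-1) - 4 = -3/2*(-1) - 4 = 3/2 - 4 = -5/2 ≈ -2.5000)
Z = -5/2 ≈ -2.5000
Z*(154/632 + 636/349) = -5*(154/632 + 636/349)/2 = -5*(154*(1/632) + 636*(1/349))/2 = -5*(77/316 + 636/349)/2 = -5/2*227849/110284 = -1139245/220568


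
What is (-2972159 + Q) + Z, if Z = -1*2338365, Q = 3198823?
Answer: -2111701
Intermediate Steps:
Z = -2338365
(-2972159 + Q) + Z = (-2972159 + 3198823) - 2338365 = 226664 - 2338365 = -2111701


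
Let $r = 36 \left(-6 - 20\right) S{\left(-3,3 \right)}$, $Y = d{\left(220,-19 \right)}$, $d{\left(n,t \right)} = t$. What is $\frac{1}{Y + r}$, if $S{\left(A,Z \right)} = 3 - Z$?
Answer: $- \frac{1}{19} \approx -0.052632$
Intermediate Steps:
$Y = -19$
$r = 0$ ($r = 36 \left(-6 - 20\right) \left(3 - 3\right) = 36 \left(-26\right) \left(3 - 3\right) = \left(-936\right) 0 = 0$)
$\frac{1}{Y + r} = \frac{1}{-19 + 0} = \frac{1}{-19} = - \frac{1}{19}$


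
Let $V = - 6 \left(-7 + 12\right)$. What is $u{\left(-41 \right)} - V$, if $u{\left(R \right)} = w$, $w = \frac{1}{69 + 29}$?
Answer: $\frac{2941}{98} \approx 30.01$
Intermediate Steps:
$w = \frac{1}{98} \approx 0.010204$
$u{\left(R \right)} = \frac{1}{98}$
$V = -30$ ($V = \left(-6\right) 5 = -30$)
$u{\left(-41 \right)} - V = \frac{1}{98} - -30 = \frac{1}{98} + 30 = \frac{2941}{98}$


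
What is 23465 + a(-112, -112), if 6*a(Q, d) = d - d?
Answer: 23465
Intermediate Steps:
a(Q, d) = 0 (a(Q, d) = (d - d)/6 = (⅙)*0 = 0)
23465 + a(-112, -112) = 23465 + 0 = 23465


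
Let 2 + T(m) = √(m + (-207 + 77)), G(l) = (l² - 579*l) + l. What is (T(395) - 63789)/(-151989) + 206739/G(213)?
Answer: -8820874192/3938794935 - √265/151989 ≈ -2.2396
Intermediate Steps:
G(l) = l² - 578*l
T(m) = -2 + √(-130 + m) (T(m) = -2 + √(m + (-207 + 77)) = -2 + √(m - 130) = -2 + √(-130 + m))
(T(395) - 63789)/(-151989) + 206739/G(213) = ((-2 + √(-130 + 395)) - 63789)/(-151989) + 206739/((213*(-578 + 213))) = ((-2 + √265) - 63789)*(-1/151989) + 206739/((213*(-365))) = (-63791 + √265)*(-1/151989) + 206739/(-77745) = (63791/151989 - √265/151989) + 206739*(-1/77745) = (63791/151989 - √265/151989) - 68913/25915 = -8820874192/3938794935 - √265/151989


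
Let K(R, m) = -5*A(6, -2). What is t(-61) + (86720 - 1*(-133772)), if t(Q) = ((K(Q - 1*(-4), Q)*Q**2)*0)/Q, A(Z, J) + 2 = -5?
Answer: 220492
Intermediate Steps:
A(Z, J) = -7 (A(Z, J) = -2 - 5 = -7)
K(R, m) = 35 (K(R, m) = -5*(-7) = 35)
t(Q) = 0 (t(Q) = ((35*Q**2)*0)/Q = 0/Q = 0)
t(-61) + (86720 - 1*(-133772)) = 0 + (86720 - 1*(-133772)) = 0 + (86720 + 133772) = 0 + 220492 = 220492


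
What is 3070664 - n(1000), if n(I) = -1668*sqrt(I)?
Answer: 3070664 + 16680*sqrt(10) ≈ 3.1234e+6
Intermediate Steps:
3070664 - n(1000) = 3070664 - (-1668)*sqrt(1000) = 3070664 - (-1668)*10*sqrt(10) = 3070664 - (-16680)*sqrt(10) = 3070664 + 16680*sqrt(10)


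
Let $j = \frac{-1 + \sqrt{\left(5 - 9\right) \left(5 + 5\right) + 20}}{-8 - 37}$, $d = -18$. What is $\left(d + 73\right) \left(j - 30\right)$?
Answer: $- \frac{14839}{9} - \frac{22 i \sqrt{5}}{9} \approx -1648.8 - 5.4659 i$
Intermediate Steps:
$j = \frac{1}{45} - \frac{2 i \sqrt{5}}{45}$ ($j = \frac{-1 + \sqrt{\left(-4\right) 10 + 20}}{-45} = \left(-1 + \sqrt{-40 + 20}\right) \left(- \frac{1}{45}\right) = \left(-1 + \sqrt{-20}\right) \left(- \frac{1}{45}\right) = \left(-1 + 2 i \sqrt{5}\right) \left(- \frac{1}{45}\right) = \frac{1}{45} - \frac{2 i \sqrt{5}}{45} \approx 0.022222 - 0.099381 i$)
$\left(d + 73\right) \left(j - 30\right) = \left(-18 + 73\right) \left(\left(\frac{1}{45} - \frac{2 i \sqrt{5}}{45}\right) - 30\right) = 55 \left(\left(\frac{1}{45} - \frac{2 i \sqrt{5}}{45}\right) - 30\right) = 55 \left(- \frac{1349}{45} - \frac{2 i \sqrt{5}}{45}\right) = - \frac{14839}{9} - \frac{22 i \sqrt{5}}{9}$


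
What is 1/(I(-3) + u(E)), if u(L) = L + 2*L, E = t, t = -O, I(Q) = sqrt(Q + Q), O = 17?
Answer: -17/869 - I*sqrt(6)/2607 ≈ -0.019563 - 0.00093958*I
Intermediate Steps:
I(Q) = sqrt(2)*sqrt(Q) (I(Q) = sqrt(2*Q) = sqrt(2)*sqrt(Q))
t = -17 (t = -1*17 = -17)
E = -17
u(L) = 3*L
1/(I(-3) + u(E)) = 1/(sqrt(2)*sqrt(-3) + 3*(-17)) = 1/(sqrt(2)*(I*sqrt(3)) - 51) = 1/(I*sqrt(6) - 51) = 1/(-51 + I*sqrt(6))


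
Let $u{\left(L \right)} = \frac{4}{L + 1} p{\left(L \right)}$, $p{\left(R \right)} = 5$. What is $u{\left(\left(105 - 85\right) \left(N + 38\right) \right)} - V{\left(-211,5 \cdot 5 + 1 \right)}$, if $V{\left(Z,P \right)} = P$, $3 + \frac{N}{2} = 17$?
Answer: $- \frac{34326}{1321} \approx -25.985$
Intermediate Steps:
$N = 28$ ($N = -6 + 2 \cdot 17 = -6 + 34 = 28$)
$u{\left(L \right)} = \frac{20}{1 + L}$ ($u{\left(L \right)} = \frac{4}{L + 1} \cdot 5 = \frac{4}{1 + L} 5 = \frac{20}{1 + L}$)
$u{\left(\left(105 - 85\right) \left(N + 38\right) \right)} - V{\left(-211,5 \cdot 5 + 1 \right)} = \frac{20}{1 + \left(105 - 85\right) \left(28 + 38\right)} - \left(5 \cdot 5 + 1\right) = \frac{20}{1 + 20 \cdot 66} - \left(25 + 1\right) = \frac{20}{1 + 1320} - 26 = \frac{20}{1321} - 26 = - \frac{34326}{1321}$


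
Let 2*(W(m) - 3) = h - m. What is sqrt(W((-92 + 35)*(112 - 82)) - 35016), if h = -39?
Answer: 21*I*sqrt(310)/2 ≈ 184.87*I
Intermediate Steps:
W(m) = -33/2 - m/2 (W(m) = 3 + (-39 - m)/2 = 3 + (-39/2 - m/2) = -33/2 - m/2)
sqrt(W((-92 + 35)*(112 - 82)) - 35016) = sqrt((-33/2 - (-92 + 35)*(112 - 82)/2) - 35016) = sqrt((-33/2 - (-57)*30/2) - 35016) = sqrt((-33/2 - 1/2*(-1710)) - 35016) = sqrt((-33/2 + 855) - 35016) = sqrt(1677/2 - 35016) = sqrt(-68355/2) = 21*I*sqrt(310)/2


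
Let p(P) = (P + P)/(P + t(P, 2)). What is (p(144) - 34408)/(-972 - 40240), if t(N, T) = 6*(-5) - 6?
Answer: 25804/30909 ≈ 0.83484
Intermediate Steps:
t(N, T) = -36 (t(N, T) = -30 - 6 = -36)
p(P) = 2*P/(-36 + P) (p(P) = (P + P)/(P - 36) = (2*P)/(-36 + P) = 2*P/(-36 + P))
(p(144) - 34408)/(-972 - 40240) = (2*144/(-36 + 144) - 34408)/(-972 - 40240) = (2*144/108 - 34408)/(-41212) = (2*144*(1/108) - 34408)*(-1/41212) = (8/3 - 34408)*(-1/41212) = -103216/3*(-1/41212) = 25804/30909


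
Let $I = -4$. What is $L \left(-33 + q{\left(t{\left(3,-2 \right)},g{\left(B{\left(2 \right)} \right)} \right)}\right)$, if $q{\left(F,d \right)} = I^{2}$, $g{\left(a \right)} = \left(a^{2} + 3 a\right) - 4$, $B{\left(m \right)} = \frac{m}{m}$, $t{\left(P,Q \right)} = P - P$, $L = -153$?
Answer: $2601$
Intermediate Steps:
$t{\left(P,Q \right)} = 0$
$B{\left(m \right)} = 1$
$g{\left(a \right)} = -4 + a^{2} + 3 a$
$q{\left(F,d \right)} = 16$ ($q{\left(F,d \right)} = \left(-4\right)^{2} = 16$)
$L \left(-33 + q{\left(t{\left(3,-2 \right)},g{\left(B{\left(2 \right)} \right)} \right)}\right) = - 153 \left(-33 + 16\right) = \left(-153\right) \left(-17\right) = 2601$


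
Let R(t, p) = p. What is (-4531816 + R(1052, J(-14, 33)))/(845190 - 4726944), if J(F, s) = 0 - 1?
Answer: 4531817/3881754 ≈ 1.1675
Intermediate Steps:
J(F, s) = -1
(-4531816 + R(1052, J(-14, 33)))/(845190 - 4726944) = (-4531816 - 1)/(845190 - 4726944) = -4531817/(-3881754) = -4531817*(-1/3881754) = 4531817/3881754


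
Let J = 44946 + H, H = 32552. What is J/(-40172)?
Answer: -38749/20086 ≈ -1.9292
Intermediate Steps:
J = 77498 (J = 44946 + 32552 = 77498)
J/(-40172) = 77498/(-40172) = 77498*(-1/40172) = -38749/20086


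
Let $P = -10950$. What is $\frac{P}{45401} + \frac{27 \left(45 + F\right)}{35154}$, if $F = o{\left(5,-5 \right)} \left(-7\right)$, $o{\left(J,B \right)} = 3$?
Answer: $- \frac{2194546}{9852017} \approx -0.22275$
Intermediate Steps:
$F = -21$ ($F = 3 \left(-7\right) = -21$)
$\frac{P}{45401} + \frac{27 \left(45 + F\right)}{35154} = - \frac{10950}{45401} + \frac{27 \left(45 - 21\right)}{35154} = \left(-10950\right) \frac{1}{45401} + 27 \cdot 24 \cdot \frac{1}{35154} = - \frac{10950}{45401} + 648 \cdot \frac{1}{35154} = - \frac{10950}{45401} + \frac{4}{217} = - \frac{2194546}{9852017}$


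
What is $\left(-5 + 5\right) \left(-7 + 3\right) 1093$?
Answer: $0$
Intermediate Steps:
$\left(-5 + 5\right) \left(-7 + 3\right) 1093 = 0 \left(-4\right) 1093 = 0 \cdot 1093 = 0$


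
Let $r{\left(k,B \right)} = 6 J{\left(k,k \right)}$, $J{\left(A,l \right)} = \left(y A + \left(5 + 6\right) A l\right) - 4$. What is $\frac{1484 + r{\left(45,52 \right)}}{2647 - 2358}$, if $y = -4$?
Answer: $\frac{134030}{289} \approx 463.77$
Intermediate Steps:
$J{\left(A,l \right)} = -4 - 4 A + 11 A l$ ($J{\left(A,l \right)} = \left(- 4 A + \left(5 + 6\right) A l\right) - 4 = \left(- 4 A + 11 A l\right) - 4 = -4 - 4 A + 11 A l$)
$r{\left(k,B \right)} = -24 - 24 k + 66 k^{2}$ ($r{\left(k,B \right)} = 6 \left(-4 - 4 k + 11 k k\right) = 6 \left(-4 - 4 k + 11 k^{2}\right) = -24 - 24 k + 66 k^{2}$)
$\frac{1484 + r{\left(45,52 \right)}}{2647 - 2358} = \frac{1484 - \left(1104 - 133650\right)}{2647 - 2358} = \frac{1484 - -132546}{289} = \left(1484 - -132546\right) \frac{1}{289} = \left(1484 + 132546\right) \frac{1}{289} = 134030 \cdot \frac{1}{289} = \frac{134030}{289}$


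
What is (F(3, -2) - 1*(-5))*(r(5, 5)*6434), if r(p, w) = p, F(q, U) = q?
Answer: 257360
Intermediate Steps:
(F(3, -2) - 1*(-5))*(r(5, 5)*6434) = (3 - 1*(-5))*(5*6434) = (3 + 5)*32170 = 8*32170 = 257360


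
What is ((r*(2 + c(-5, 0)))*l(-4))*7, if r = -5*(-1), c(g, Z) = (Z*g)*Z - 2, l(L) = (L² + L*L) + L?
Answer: 0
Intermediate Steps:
l(L) = L + 2*L² (l(L) = (L² + L²) + L = 2*L² + L = L + 2*L²)
c(g, Z) = -2 + g*Z² (c(g, Z) = g*Z² - 2 = -2 + g*Z²)
r = 5
((r*(2 + c(-5, 0)))*l(-4))*7 = ((5*(2 + (-2 - 5*0²)))*(-4*(1 + 2*(-4))))*7 = ((5*(2 + (-2 - 5*0)))*(-4*(1 - 8)))*7 = ((5*(2 + (-2 + 0)))*(-4*(-7)))*7 = ((5*(2 - 2))*28)*7 = ((5*0)*28)*7 = (0*28)*7 = 0*7 = 0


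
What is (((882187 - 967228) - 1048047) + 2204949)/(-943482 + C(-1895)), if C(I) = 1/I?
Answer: -2031176595/1787898391 ≈ -1.1361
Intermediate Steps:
(((882187 - 967228) - 1048047) + 2204949)/(-943482 + C(-1895)) = (((882187 - 967228) - 1048047) + 2204949)/(-943482 + 1/(-1895)) = ((-85041 - 1048047) + 2204949)/(-943482 - 1/1895) = (-1133088 + 2204949)/(-1787898391/1895) = 1071861*(-1895/1787898391) = -2031176595/1787898391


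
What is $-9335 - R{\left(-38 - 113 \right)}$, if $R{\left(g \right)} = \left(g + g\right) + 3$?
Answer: $-9036$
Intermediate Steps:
$R{\left(g \right)} = 3 + 2 g$ ($R{\left(g \right)} = 2 g + 3 = 3 + 2 g$)
$-9335 - R{\left(-38 - 113 \right)} = -9335 - \left(3 + 2 \left(-38 - 113\right)\right) = -9335 - \left(3 + 2 \left(-151\right)\right) = -9335 - \left(3 - 302\right) = -9335 - -299 = -9335 + 299 = -9036$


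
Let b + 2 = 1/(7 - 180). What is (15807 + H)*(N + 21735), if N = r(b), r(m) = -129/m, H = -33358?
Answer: -132762117462/347 ≈ -3.8260e+8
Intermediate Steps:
b = -347/173 (b = -2 + 1/(7 - 180) = -2 + 1/(-173) = -2 - 1/173 = -347/173 ≈ -2.0058)
N = 22317/347 (N = -129/(-347/173) = -129*(-173/347) = 22317/347 ≈ 64.314)
(15807 + H)*(N + 21735) = (15807 - 33358)*(22317/347 + 21735) = -17551*7564362/347 = -132762117462/347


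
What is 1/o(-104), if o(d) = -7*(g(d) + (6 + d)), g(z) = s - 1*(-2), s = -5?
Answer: 1/707 ≈ 0.0014144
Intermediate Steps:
g(z) = -3 (g(z) = -5 - 1*(-2) = -5 + 2 = -3)
o(d) = -21 - 7*d (o(d) = -7*(-3 + (6 + d)) = -7*(3 + d) = -21 - 7*d)
1/o(-104) = 1/(-21 - 7*(-104)) = 1/(-21 + 728) = 1/707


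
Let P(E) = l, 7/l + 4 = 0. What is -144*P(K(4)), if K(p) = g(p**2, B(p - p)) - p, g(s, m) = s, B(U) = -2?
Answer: 252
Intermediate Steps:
K(p) = p**2 - p
l = -7/4 (l = 7/(-4 + 0) = 7/(-4) = 7*(-1/4) = -7/4 ≈ -1.7500)
P(E) = -7/4
-144*P(K(4)) = -144*(-7/4) = 252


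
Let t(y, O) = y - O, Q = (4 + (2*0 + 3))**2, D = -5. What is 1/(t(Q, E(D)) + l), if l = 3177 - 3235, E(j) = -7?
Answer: -1/2 ≈ -0.50000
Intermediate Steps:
Q = 49 (Q = (4 + (0 + 3))**2 = (4 + 3)**2 = 7**2 = 49)
l = -58
1/(t(Q, E(D)) + l) = 1/((49 - 1*(-7)) - 58) = 1/((49 + 7) - 58) = 1/(56 - 58) = 1/(-2) = -1/2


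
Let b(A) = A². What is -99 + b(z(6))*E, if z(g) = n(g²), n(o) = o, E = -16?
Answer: -20835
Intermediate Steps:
z(g) = g²
-99 + b(z(6))*E = -99 + (6²)²*(-16) = -99 + 36²*(-16) = -99 + 1296*(-16) = -99 - 20736 = -20835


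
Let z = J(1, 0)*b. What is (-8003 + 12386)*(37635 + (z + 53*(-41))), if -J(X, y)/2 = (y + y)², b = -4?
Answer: 155429946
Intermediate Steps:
J(X, y) = -8*y² (J(X, y) = -2*(y + y)² = -2*4*y² = -8*y²)
z = 0 (z = -8*0²*(-4) = -8*0*(-4) = 0*(-4) = 0)
(-8003 + 12386)*(37635 + (z + 53*(-41))) = (-8003 + 12386)*(37635 + (0 + 53*(-41))) = 4383*(37635 + (0 - 2173)) = 4383*(37635 - 2173) = 4383*35462 = 155429946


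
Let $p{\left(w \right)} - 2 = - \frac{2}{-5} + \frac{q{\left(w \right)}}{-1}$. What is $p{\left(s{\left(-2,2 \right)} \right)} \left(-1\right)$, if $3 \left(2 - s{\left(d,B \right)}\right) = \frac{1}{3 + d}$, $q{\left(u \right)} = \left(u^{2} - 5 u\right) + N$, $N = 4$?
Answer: $- \frac{178}{45} \approx -3.9556$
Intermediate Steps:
$q{\left(u \right)} = 4 + u^{2} - 5 u$ ($q{\left(u \right)} = \left(u^{2} - 5 u\right) + 4 = 4 + u^{2} - 5 u$)
$s{\left(d,B \right)} = 2 - \frac{1}{3 \left(3 + d\right)}$
$p{\left(w \right)} = - \frac{8}{5} - w^{2} + 5 w$ ($p{\left(w \right)} = 2 + \left(- \frac{2}{-5} + \frac{4 + w^{2} - 5 w}{-1}\right) = 2 + \left(\left(-2\right) \left(- \frac{1}{5}\right) + \left(4 + w^{2} - 5 w\right) \left(-1\right)\right) = 2 - \left(\frac{18}{5} + w^{2} - 5 w\right) = - \frac{8}{5} - w^{2} + 5 w$)
$p{\left(s{\left(-2,2 \right)} \right)} \left(-1\right) = \left(- \frac{8}{5} - \left(\frac{17 + 6 \left(-2\right)}{3 \left(3 - 2\right)}\right)^{2} + 5 \frac{17 + 6 \left(-2\right)}{3 \left(3 - 2\right)}\right) \left(-1\right) = \left(- \frac{8}{5} - \left(\frac{17 - 12}{3 \cdot 1}\right)^{2} + 5 \frac{17 - 12}{3 \cdot 1}\right) \left(-1\right) = \left(- \frac{8}{5} - \left(\frac{1}{3} \cdot 1 \cdot 5\right)^{2} + 5 \cdot \frac{1}{3} \cdot 1 \cdot 5\right) \left(-1\right) = \left(- \frac{8}{5} - \left(\frac{5}{3}\right)^{2} + 5 \cdot \frac{5}{3}\right) \left(-1\right) = \left(- \frac{8}{5} - \frac{25}{9} + \frac{25}{3}\right) \left(-1\right) = \frac{178}{45} \left(-1\right) = - \frac{178}{45}$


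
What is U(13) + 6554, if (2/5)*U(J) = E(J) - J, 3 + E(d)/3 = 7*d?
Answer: 14363/2 ≈ 7181.5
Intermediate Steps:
E(d) = -9 + 21*d (E(d) = -9 + 3*(7*d) = -9 + 21*d)
U(J) = -45/2 + 50*J (U(J) = 5*((-9 + 21*J) - J)/2 = 5*(-9 + 20*J)/2 = -45/2 + 50*J)
U(13) + 6554 = (-45/2 + 50*13) + 6554 = (-45/2 + 650) + 6554 = 1255/2 + 6554 = 14363/2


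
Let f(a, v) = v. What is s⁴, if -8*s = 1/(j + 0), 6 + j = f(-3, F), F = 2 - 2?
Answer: 1/5308416 ≈ 1.8838e-7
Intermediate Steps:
F = 0
j = -6 (j = -6 + 0 = -6)
s = 1/48 (s = -1/(8*(-6 + 0)) = -⅛/(-6) = -⅛*(-⅙) = 1/48 ≈ 0.020833)
s⁴ = (1/48)⁴ = 1/5308416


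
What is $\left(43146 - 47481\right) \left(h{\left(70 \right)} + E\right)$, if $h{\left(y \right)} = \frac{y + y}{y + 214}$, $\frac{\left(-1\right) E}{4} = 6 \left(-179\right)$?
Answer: $- \frac{1322396085}{71} \approx -1.8625 \cdot 10^{7}$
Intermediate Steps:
$E = 4296$ ($E = - 4 \cdot 6 \left(-179\right) = \left(-4\right) \left(-1074\right) = 4296$)
$h{\left(y \right)} = \frac{2 y}{214 + y}$
$\left(43146 - 47481\right) \left(h{\left(70 \right)} + E\right) = \left(43146 - 47481\right) \left(2 \cdot 70 \frac{1}{214 + 70} + 4296\right) = - 4335 \left(2 \cdot 70 \cdot \frac{1}{284} + 4296\right) = - 4335 \left(\frac{35}{71} + 4296\right) = \left(-4335\right) \frac{305051}{71} = - \frac{1322396085}{71}$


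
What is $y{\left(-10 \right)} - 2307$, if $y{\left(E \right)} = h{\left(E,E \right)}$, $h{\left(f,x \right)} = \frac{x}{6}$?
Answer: $- \frac{6926}{3} \approx -2308.7$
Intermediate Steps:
$h{\left(f,x \right)} = \frac{x}{6}$ ($h{\left(f,x \right)} = x \frac{1}{6} = \frac{x}{6}$)
$y{\left(E \right)} = \frac{E}{6}$
$y{\left(-10 \right)} - 2307 = \frac{1}{6} \left(-10\right) - 2307 = - \frac{5}{3} - 2307 = - \frac{6926}{3}$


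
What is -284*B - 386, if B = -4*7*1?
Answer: 7566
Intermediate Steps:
B = -28 (B = -28*1 = -28)
-284*B - 386 = -284*(-28) - 386 = 7952 - 386 = 7566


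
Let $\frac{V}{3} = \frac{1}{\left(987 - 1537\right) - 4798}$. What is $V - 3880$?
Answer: $- \frac{20750243}{5348} \approx -3880.0$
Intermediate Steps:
$V = - \frac{3}{5348}$ ($V = \frac{3}{\left(987 - 1537\right) - 4798} = \frac{3}{-550 - 4798} = \frac{3}{-5348} = 3 \left(- \frac{1}{5348}\right) = - \frac{3}{5348} \approx -0.00056096$)
$V - 3880 = - \frac{3}{5348} - 3880 = - \frac{20750243}{5348}$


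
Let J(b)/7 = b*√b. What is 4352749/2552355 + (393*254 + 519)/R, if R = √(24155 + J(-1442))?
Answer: 4352749/2552355 + 100341/√(24155 - 10094*I*√1442) ≈ 119.74 + 110.83*I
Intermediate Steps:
J(b) = 7*b^(3/2) (J(b) = 7*(b*√b) = 7*b^(3/2))
R = √(24155 - 10094*I*√1442) (R = √(24155 + 7*(-1442)^(3/2)) = √(24155 + 7*(-1442*I*√1442)) = √(24155 - 10094*I*√1442) ≈ 451.79 - 424.21*I)
4352749/2552355 + (393*254 + 519)/R = 4352749/2552355 + (393*254 + 519)/(√(24155 - 10094*I*√1442)) = 4352749*(1/2552355) + (99822 + 519)/√(24155 - 10094*I*√1442) = 4352749/2552355 + 100341/√(24155 - 10094*I*√1442)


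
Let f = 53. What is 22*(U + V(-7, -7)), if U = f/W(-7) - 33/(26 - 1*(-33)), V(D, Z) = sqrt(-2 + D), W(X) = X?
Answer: -73876/413 + 66*I ≈ -178.88 + 66.0*I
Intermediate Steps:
U = -3358/413 (U = 53/(-7) - 33/(26 - 1*(-33)) = 53*(-1/7) - 33/(26 + 33) = -53/7 - 33/59 = -3358/413 ≈ -8.1308)
22*(U + V(-7, -7)) = 22*(-3358/413 + sqrt(-2 - 7)) = 22*(-3358/413 + sqrt(-9)) = 22*(-3358/413 + 3*I) = -73876/413 + 66*I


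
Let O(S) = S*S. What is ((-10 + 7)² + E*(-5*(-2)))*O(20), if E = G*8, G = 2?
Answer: 67600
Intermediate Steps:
O(S) = S²
E = 16 (E = 2*8 = 16)
((-10 + 7)² + E*(-5*(-2)))*O(20) = ((-10 + 7)² + 16*(-5*(-2)))*20² = ((-3)² + 16*10)*400 = (9 + 160)*400 = 169*400 = 67600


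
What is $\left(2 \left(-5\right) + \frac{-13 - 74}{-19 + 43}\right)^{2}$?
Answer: $\frac{11881}{64} \approx 185.64$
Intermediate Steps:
$\left(2 \left(-5\right) + \frac{-13 - 74}{-19 + 43}\right)^{2} = \left(-10 - \frac{87}{24}\right)^{2} = \left(-10 - \frac{29}{8}\right)^{2} = \left(- \frac{109}{8}\right)^{2} = \frac{11881}{64}$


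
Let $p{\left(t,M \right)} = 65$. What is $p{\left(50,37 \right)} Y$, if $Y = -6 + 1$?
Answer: $-325$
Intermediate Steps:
$Y = -5$
$p{\left(50,37 \right)} Y = 65 \left(-5\right) = -325$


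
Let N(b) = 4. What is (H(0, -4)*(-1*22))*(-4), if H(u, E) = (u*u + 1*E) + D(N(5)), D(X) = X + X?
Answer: 352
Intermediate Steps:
D(X) = 2*X
H(u, E) = 8 + E + u**2 (H(u, E) = (u*u + 1*E) + 2*4 = (u**2 + E) + 8 = (E + u**2) + 8 = 8 + E + u**2)
(H(0, -4)*(-1*22))*(-4) = ((8 - 4 + 0**2)*(-1*22))*(-4) = ((8 - 4 + 0)*(-22))*(-4) = (4*(-22))*(-4) = -88*(-4) = 352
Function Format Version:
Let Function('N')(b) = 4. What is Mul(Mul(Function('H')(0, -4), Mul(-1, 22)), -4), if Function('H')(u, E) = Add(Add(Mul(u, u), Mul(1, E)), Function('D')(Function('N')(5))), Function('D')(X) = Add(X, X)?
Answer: 352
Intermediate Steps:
Function('D')(X) = Mul(2, X)
Function('H')(u, E) = Add(8, E, Pow(u, 2)) (Function('H')(u, E) = Add(Add(Mul(u, u), Mul(1, E)), Mul(2, 4)) = Add(Add(Pow(u, 2), E), 8) = Add(Add(E, Pow(u, 2)), 8) = Add(8, E, Pow(u, 2)))
Mul(Mul(Function('H')(0, -4), Mul(-1, 22)), -4) = Mul(Mul(Add(8, -4, Pow(0, 2)), Mul(-1, 22)), -4) = Mul(Mul(Add(8, -4, 0), -22), -4) = Mul(Mul(4, -22), -4) = Mul(-88, -4) = 352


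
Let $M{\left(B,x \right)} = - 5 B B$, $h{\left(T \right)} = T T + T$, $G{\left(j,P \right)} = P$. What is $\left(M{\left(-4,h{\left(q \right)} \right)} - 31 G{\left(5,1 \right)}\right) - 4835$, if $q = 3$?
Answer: $-4946$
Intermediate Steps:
$h{\left(T \right)} = T + T^{2}$ ($h{\left(T \right)} = T^{2} + T = T + T^{2}$)
$M{\left(B,x \right)} = - 5 B^{2}$
$\left(M{\left(-4,h{\left(q \right)} \right)} - 31 G{\left(5,1 \right)}\right) - 4835 = \left(- 5 \left(-4\right)^{2} - 31\right) - 4835 = \left(\left(-5\right) 16 - 31\right) - 4835 = \left(-80 - 31\right) - 4835 = -111 - 4835 = -4946$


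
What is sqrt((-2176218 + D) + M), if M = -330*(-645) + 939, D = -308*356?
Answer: I*sqrt(2072077) ≈ 1439.5*I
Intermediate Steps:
D = -109648
M = 213789 (M = 212850 + 939 = 213789)
sqrt((-2176218 + D) + M) = sqrt((-2176218 - 109648) + 213789) = sqrt(-2285866 + 213789) = sqrt(-2072077) = I*sqrt(2072077)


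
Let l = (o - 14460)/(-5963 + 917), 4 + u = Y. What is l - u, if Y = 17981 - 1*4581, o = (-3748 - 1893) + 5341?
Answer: -11263576/841 ≈ -13393.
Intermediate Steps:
o = -300 (o = -5641 + 5341 = -300)
Y = 13400 (Y = 17981 - 4581 = 13400)
u = 13396 (u = -4 + 13400 = 13396)
l = 2460/841 (l = (-300 - 14460)/(-5963 + 917) = -14760/(-5046) = -14760*(-1/5046) = 2460/841 ≈ 2.9251)
l - u = 2460/841 - 1*13396 = 2460/841 - 13396 = -11263576/841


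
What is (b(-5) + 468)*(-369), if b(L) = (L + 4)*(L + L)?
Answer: -176382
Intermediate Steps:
b(L) = 2*L*(4 + L) (b(L) = (4 + L)*(2*L) = 2*L*(4 + L))
(b(-5) + 468)*(-369) = (2*(-5)*(4 - 5) + 468)*(-369) = (2*(-5)*(-1) + 468)*(-369) = (10 + 468)*(-369) = 478*(-369) = -176382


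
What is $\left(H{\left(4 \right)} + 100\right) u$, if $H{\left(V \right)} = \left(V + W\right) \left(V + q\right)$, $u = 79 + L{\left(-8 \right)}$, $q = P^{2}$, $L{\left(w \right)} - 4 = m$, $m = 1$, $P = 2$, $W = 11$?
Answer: $18480$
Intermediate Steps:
$L{\left(w \right)} = 5$ ($L{\left(w \right)} = 4 + 1 = 5$)
$q = 4$ ($q = 2^{2} = 4$)
$u = 84$ ($u = 79 + 5 = 84$)
$H{\left(V \right)} = \left(4 + V\right) \left(11 + V\right)$ ($H{\left(V \right)} = \left(V + 11\right) \left(V + 4\right) = \left(11 + V\right) \left(4 + V\right) = \left(4 + V\right) \left(11 + V\right)$)
$\left(H{\left(4 \right)} + 100\right) u = \left(\left(44 + 4^{2} + 15 \cdot 4\right) + 100\right) 84 = \left(\left(44 + 16 + 60\right) + 100\right) 84 = \left(120 + 100\right) 84 = 220 \cdot 84 = 18480$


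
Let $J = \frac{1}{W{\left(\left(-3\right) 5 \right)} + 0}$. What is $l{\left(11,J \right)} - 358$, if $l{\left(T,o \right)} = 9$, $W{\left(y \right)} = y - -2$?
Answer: $-349$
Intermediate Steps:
$W{\left(y \right)} = 2 + y$ ($W{\left(y \right)} = y + 2 = 2 + y$)
$J = - \frac{1}{13}$ ($J = \frac{1}{\left(2 - 15\right) + 0} = \frac{1}{-13 + 0} = \frac{1}{-13} = - \frac{1}{13} \approx -0.076923$)
$l{\left(11,J \right)} - 358 = 9 - 358 = -349$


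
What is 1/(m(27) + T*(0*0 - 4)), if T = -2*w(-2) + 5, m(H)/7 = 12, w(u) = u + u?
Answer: 1/32 ≈ 0.031250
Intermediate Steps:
w(u) = 2*u
m(H) = 84 (m(H) = 7*12 = 84)
T = 13 (T = -4*(-2) + 5 = -2*(-4) + 5 = 8 + 5 = 13)
1/(m(27) + T*(0*0 - 4)) = 1/(84 + 13*(0*0 - 4)) = 1/(84 + 13*(0 - 4)) = 1/(84 + 13*(-4)) = 1/(84 - 52) = 1/32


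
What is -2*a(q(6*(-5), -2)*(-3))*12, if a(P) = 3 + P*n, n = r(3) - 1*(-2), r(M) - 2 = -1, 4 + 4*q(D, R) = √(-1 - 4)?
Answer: -288 + 54*I*√5 ≈ -288.0 + 120.75*I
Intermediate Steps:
q(D, R) = -1 + I*√5/4 (q(D, R) = -1 + √(-1 - 4)/4 = -1 + √(-5)/4 = -1 + (I*√5)/4 = -1 + I*√5/4)
r(M) = 1 (r(M) = 2 - 1 = 1)
n = 3 (n = 1 - 1*(-2) = 1 + 2 = 3)
a(P) = 3 + 3*P (a(P) = 3 + P*3 = 3 + 3*P)
-2*a(q(6*(-5), -2)*(-3))*12 = -2*(3 + 3*((-1 + I*√5/4)*(-3)))*12 = -2*(3 + 3*(3 - 3*I*√5/4))*12 = -2*(3 + (9 - 9*I*√5/4))*12 = -2*(12 - 9*I*√5/4)*12 = (-24 + 9*I*√5/2)*12 = -288 + 54*I*√5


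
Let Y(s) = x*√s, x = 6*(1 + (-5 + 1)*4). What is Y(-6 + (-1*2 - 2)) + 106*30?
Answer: 3180 - 90*I*√10 ≈ 3180.0 - 284.6*I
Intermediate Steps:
x = -90 (x = 6*(1 - 4*4) = 6*(1 - 16) = 6*(-15) = -90)
Y(s) = -90*√s
Y(-6 + (-1*2 - 2)) + 106*30 = -90*√(-6 + (-1*2 - 2)) + 106*30 = -90*√(-6 + (-2 - 2)) + 3180 = -90*√(-6 - 4) + 3180 = -90*I*√10 + 3180 = 3180 - 90*I*√10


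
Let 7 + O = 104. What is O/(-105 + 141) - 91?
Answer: -3179/36 ≈ -88.306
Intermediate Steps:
O = 97 (O = -7 + 104 = 97)
O/(-105 + 141) - 91 = 97/(-105 + 141) - 91 = 97/36 - 91 = -3179/36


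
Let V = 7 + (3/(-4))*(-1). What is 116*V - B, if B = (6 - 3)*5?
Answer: 884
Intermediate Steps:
V = 31/4 (V = 7 + (3*(-¼))*(-1) = 7 - ¾*(-1) = 7 + ¾ = 31/4 ≈ 7.7500)
B = 15 (B = 3*5 = 15)
116*V - B = 116*(31/4) - 1*15 = 899 - 15 = 884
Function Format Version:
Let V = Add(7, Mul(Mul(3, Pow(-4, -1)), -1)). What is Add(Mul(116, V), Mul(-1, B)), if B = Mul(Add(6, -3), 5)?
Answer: 884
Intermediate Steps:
V = Rational(31, 4) (V = Add(7, Mul(Mul(3, Rational(-1, 4)), -1)) = Add(7, Mul(Rational(-3, 4), -1)) = Add(7, Rational(3, 4)) = Rational(31, 4) ≈ 7.7500)
B = 15 (B = Mul(3, 5) = 15)
Add(Mul(116, V), Mul(-1, B)) = Add(Mul(116, Rational(31, 4)), Mul(-1, 15)) = Add(899, -15) = 884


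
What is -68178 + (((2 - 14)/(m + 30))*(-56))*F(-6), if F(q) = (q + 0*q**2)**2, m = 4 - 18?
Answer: -66666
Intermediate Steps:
m = -14
F(q) = q**2 (F(q) = (q + 0)**2 = q**2)
-68178 + (((2 - 14)/(m + 30))*(-56))*F(-6) = -68178 + (((2 - 14)/(-14 + 30))*(-56))*(-6)**2 = -68178 + (-12/16*(-56))*36 = -68178 + (-12*1/16*(-56))*36 = -68178 - 3/4*(-56)*36 = -68178 + 42*36 = -68178 + 1512 = -66666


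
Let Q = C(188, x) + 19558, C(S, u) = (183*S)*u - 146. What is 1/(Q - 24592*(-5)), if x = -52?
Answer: -1/1646636 ≈ -6.0730e-7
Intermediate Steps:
C(S, u) = -146 + 183*S*u (C(S, u) = 183*S*u - 146 = -146 + 183*S*u)
Q = -1769596 (Q = (-146 + 183*188*(-52)) + 19558 = (-146 - 1789008) + 19558 = -1789154 + 19558 = -1769596)
1/(Q - 24592*(-5)) = 1/(-1769596 - 24592*(-5)) = 1/(-1769596 + 122960) = 1/(-1646636) = -1/1646636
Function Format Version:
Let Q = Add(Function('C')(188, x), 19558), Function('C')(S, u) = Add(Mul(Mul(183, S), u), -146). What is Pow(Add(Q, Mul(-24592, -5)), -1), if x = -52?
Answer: Rational(-1, 1646636) ≈ -6.0730e-7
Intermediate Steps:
Function('C')(S, u) = Add(-146, Mul(183, S, u)) (Function('C')(S, u) = Add(Mul(183, S, u), -146) = Add(-146, Mul(183, S, u)))
Q = -1769596 (Q = Add(Add(-146, Mul(183, 188, -52)), 19558) = Add(Add(-146, -1789008), 19558) = Add(-1789154, 19558) = -1769596)
Pow(Add(Q, Mul(-24592, -5)), -1) = Pow(Add(-1769596, Mul(-24592, -5)), -1) = Pow(Add(-1769596, 122960), -1) = Pow(-1646636, -1) = Rational(-1, 1646636)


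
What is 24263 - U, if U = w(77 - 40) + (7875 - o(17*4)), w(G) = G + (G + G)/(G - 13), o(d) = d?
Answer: 196991/12 ≈ 16416.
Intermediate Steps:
w(G) = G + 2*G/(-13 + G) (w(G) = G + (2*G)/(-13 + G) = G + 2*G/(-13 + G))
U = 94165/12 (U = (77 - 40)*(-11 + (77 - 40))/(-13 + (77 - 40)) + (7875 - 17*4) = 37*(-11 + 37)/(-13 + 37) + (7875 - 1*68) = 37*26/24 + (7875 - 68) = 37*(1/24)*26 + 7807 = 481/12 + 7807 = 94165/12 ≈ 7847.1)
24263 - U = 24263 - 1*94165/12 = 24263 - 94165/12 = 196991/12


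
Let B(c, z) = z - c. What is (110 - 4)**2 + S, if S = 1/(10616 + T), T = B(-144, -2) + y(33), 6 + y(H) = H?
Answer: 121180261/10785 ≈ 11236.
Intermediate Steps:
y(H) = -6 + H
T = 169 (T = (-2 - 1*(-144)) + (-6 + 33) = (-2 + 144) + 27 = 142 + 27 = 169)
S = 1/10785 (S = 1/(10616 + 169) = 1/10785 ≈ 9.2721e-5)
(110 - 4)**2 + S = (110 - 4)**2 + 1/10785 = 106**2 + 1/10785 = 11236 + 1/10785 = 121180261/10785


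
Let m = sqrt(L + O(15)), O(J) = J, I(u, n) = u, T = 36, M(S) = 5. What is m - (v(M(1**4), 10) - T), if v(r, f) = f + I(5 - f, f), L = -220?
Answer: 31 + I*sqrt(205) ≈ 31.0 + 14.318*I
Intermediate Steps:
m = I*sqrt(205) (m = sqrt(-220 + 15) = sqrt(-205) = I*sqrt(205) ≈ 14.318*I)
v(r, f) = 5 (v(r, f) = f + (5 - f) = 5)
m - (v(M(1**4), 10) - T) = I*sqrt(205) - (5 - 1*36) = I*sqrt(205) - (5 - 36) = I*sqrt(205) - 1*(-31) = I*sqrt(205) + 31 = 31 + I*sqrt(205)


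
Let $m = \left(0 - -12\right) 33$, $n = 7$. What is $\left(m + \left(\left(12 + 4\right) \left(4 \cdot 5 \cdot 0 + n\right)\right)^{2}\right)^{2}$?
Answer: $167443600$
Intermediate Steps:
$m = 396$ ($m = \left(0 + 12\right) 33 = 12 \cdot 33 = 396$)
$\left(m + \left(\left(12 + 4\right) \left(4 \cdot 5 \cdot 0 + n\right)\right)^{2}\right)^{2} = \left(396 + \left(\left(12 + 4\right) \left(4 \cdot 5 \cdot 0 + 7\right)\right)^{2}\right)^{2} = \left(396 + \left(16 \left(20 \cdot 0 + 7\right)\right)^{2}\right)^{2} = \left(396 + \left(16 \left(0 + 7\right)\right)^{2}\right)^{2} = \left(396 + \left(16 \cdot 7\right)^{2}\right)^{2} = \left(396 + 112^{2}\right)^{2} = \left(396 + 12544\right)^{2} = 12940^{2} = 167443600$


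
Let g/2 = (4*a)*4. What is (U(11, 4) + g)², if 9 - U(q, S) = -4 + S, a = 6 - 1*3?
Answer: 11025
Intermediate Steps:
a = 3 (a = 6 - 3 = 3)
U(q, S) = 13 - S (U(q, S) = 9 - (-4 + S) = 9 + (4 - S) = 13 - S)
g = 96 (g = 2*((4*3)*4) = 2*(12*4) = 2*48 = 96)
(U(11, 4) + g)² = ((13 - 1*4) + 96)² = ((13 - 4) + 96)² = (9 + 96)² = 105² = 11025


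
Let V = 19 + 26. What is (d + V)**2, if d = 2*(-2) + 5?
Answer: 2116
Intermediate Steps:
V = 45
d = 1 (d = -4 + 5 = 1)
(d + V)**2 = (1 + 45)**2 = 46**2 = 2116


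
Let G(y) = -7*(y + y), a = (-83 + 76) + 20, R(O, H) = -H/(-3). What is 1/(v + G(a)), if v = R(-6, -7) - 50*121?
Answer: -3/18703 ≈ -0.00016040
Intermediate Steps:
R(O, H) = H/3 (R(O, H) = -H*(-1)/3 = -(-1)*H/3 = H/3)
a = 13 (a = -7 + 20 = 13)
G(y) = -14*y
v = -18157/3 (v = (1/3)*(-7) - 50*121 = -7/3 - 6050 = -18157/3 ≈ -6052.3)
1/(v + G(a)) = 1/(-18157/3 - 14*13) = 1/(-18157/3 - 182) = 1/(-18703/3) = -3/18703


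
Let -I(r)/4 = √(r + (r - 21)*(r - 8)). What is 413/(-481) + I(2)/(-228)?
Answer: -413/481 + 2*√29/57 ≈ -0.66967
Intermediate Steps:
I(r) = -4*√(r + (-21 + r)*(-8 + r)) (I(r) = -4*√(r + (r - 21)*(r - 8)) = -4*√(r + (-21 + r)*(-8 + r)))
413/(-481) + I(2)/(-228) = 413/(-481) - 4*√(168 + 2² - 28*2)/(-228) = 413*(-1/481) - 4*√(168 + 4 - 56)*(-1/228) = -413/481 - 8*√29*(-1/228) = -413/481 + 2*√29/57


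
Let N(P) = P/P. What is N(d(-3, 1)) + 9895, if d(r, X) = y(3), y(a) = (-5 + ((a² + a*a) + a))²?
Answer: 9896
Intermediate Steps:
y(a) = (-5 + a + 2*a²)² (y(a) = (-5 + ((a² + a²) + a))² = (-5 + (2*a² + a))² = (-5 + (a + 2*a²))² = (-5 + a + 2*a²)²)
d(r, X) = 256 (d(r, X) = (-5 + 3 + 2*3²)² = (-5 + 3 + 2*9)² = (-5 + 3 + 18)² = 16² = 256)
N(P) = 1
N(d(-3, 1)) + 9895 = 1 + 9895 = 9896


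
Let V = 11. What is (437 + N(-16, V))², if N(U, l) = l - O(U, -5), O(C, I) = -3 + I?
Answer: 207936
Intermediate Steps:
N(U, l) = 8 + l (N(U, l) = l - (-3 - 5) = l - 1*(-8) = l + 8 = 8 + l)
(437 + N(-16, V))² = (437 + (8 + 11))² = (437 + 19)² = 456² = 207936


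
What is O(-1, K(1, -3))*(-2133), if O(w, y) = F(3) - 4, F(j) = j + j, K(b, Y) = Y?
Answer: -4266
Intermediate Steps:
F(j) = 2*j
O(w, y) = 2 (O(w, y) = 2*3 - 4 = 6 - 4 = 2)
O(-1, K(1, -3))*(-2133) = 2*(-2133) = -4266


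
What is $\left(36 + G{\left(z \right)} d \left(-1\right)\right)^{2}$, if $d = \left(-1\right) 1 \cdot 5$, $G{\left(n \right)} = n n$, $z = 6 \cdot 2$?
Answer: $571536$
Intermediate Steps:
$z = 12$
$G{\left(n \right)} = n^{2}$
$d = -5$ ($d = \left(-1\right) 5 = -5$)
$\left(36 + G{\left(z \right)} d \left(-1\right)\right)^{2} = \left(36 + 12^{2} \left(-5\right) \left(-1\right)\right)^{2} = \left(36 + 144 \left(-5\right) \left(-1\right)\right)^{2} = \left(36 - -720\right)^{2} = \left(36 + 720\right)^{2} = 756^{2} = 571536$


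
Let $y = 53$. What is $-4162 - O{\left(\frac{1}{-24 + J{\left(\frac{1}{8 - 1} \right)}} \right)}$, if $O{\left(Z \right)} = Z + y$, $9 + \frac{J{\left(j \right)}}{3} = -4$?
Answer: $- \frac{265544}{63} \approx -4215.0$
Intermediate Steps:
$J{\left(j \right)} = -39$ ($J{\left(j \right)} = -27 + 3 \left(-4\right) = -27 - 12 = -39$)
$O{\left(Z \right)} = 53 + Z$ ($O{\left(Z \right)} = Z + 53 = 53 + Z$)
$-4162 - O{\left(\frac{1}{-24 + J{\left(\frac{1}{8 - 1} \right)}} \right)} = -4162 - \left(53 + \frac{1}{-24 - 39}\right) = -4162 - \left(53 + \frac{1}{-63}\right) = -4162 - \left(53 - \frac{1}{63}\right) = -4162 - \frac{3338}{63} = - \frac{265544}{63}$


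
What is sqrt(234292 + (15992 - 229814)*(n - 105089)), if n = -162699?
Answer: 2*sqrt(14314800007) ≈ 2.3929e+5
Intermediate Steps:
sqrt(234292 + (15992 - 229814)*(n - 105089)) = sqrt(234292 + (15992 - 229814)*(-162699 - 105089)) = sqrt(234292 - 213822*(-267788)) = sqrt(234292 + 57258965736) = sqrt(57259200028) = 2*sqrt(14314800007)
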